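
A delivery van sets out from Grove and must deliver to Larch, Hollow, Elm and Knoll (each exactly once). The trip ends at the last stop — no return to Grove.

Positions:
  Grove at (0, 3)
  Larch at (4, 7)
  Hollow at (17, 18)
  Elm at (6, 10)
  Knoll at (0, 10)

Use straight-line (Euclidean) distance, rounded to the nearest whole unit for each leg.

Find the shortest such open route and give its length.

There are 4! = 24 possible orderings.
Grove → Larch → Hollow → Elm → Knoll: 6+17+14+6 = 43
Grove → Larch → Hollow → Knoll → Elm: 6+17+19+6 = 48
Grove → Larch → Elm → Hollow → Knoll: 6+4+14+19 = 43
Grove → Larch → Elm → Knoll → Hollow: 6+4+6+19 = 35
Grove → Larch → Knoll → Hollow → Elm: 6+5+19+14 = 44
Grove → Larch → Knoll → Elm → Hollow: 6+5+6+14 = 31
Grove → Hollow → Larch → Elm → Knoll: 23+17+4+6 = 50
Grove → Hollow → Larch → Knoll → Elm: 23+17+5+6 = 51
Grove → Hollow → Elm → Larch → Knoll: 23+14+4+5 = 46
Grove → Hollow → Elm → Knoll → Larch: 23+14+6+5 = 48
Grove → Hollow → Knoll → Larch → Elm: 23+19+5+4 = 51
Grove → Hollow → Knoll → Elm → Larch: 23+19+6+4 = 52
Grove → Elm → Larch → Hollow → Knoll: 9+4+17+19 = 49
Grove → Elm → Larch → Knoll → Hollow: 9+4+5+19 = 37
… (10 more)
Grove → Knoll → Larch → Elm → Hollow: 7+5+4+14 = 30  ← best
The minimum is 30.
One shortest path: Grove → Knoll → Larch → Elm → Hollow.

Minimum one-way distance = 30.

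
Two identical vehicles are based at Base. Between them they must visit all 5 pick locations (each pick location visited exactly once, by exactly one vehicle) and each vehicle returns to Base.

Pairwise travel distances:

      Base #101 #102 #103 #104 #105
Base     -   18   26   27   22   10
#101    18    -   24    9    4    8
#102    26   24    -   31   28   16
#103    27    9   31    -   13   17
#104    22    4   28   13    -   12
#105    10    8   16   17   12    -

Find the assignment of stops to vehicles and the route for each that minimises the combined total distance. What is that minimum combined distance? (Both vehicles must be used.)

There are 2^4 − 1 = 15 ways to divide the 5 stops into two non-empty groups. For each, the best each vehicle can do is its own shortest tour through its group:
  {#101} + {#102, #103, #104, #105}: 36 + 92 = 128
  {#102} + {#101, #103, #104, #105}: 52 + 62 = 114
  {#101, #102} + {#103, #104, #105}: 68 + 62 = 130
  {#103} + {#101, #102, #104, #105}: 54 + 76 = 130
  {#101, #103} + {#102, #104, #105}: 54 + 76 = 130
  {#102, #103} + {#101, #104, #105}: 84 + 44 = 128
  … (15 splits in total)
  {#101, #102, #103, #104} + {#105}: 92 + 20 = 112  ← best
Best: vehicle 1 Base → #101 → #104 → #103 → #102 → Base = 92; vehicle 2 Base → #105 → Base = 20; combined 112.

Minimum combined distance: 112.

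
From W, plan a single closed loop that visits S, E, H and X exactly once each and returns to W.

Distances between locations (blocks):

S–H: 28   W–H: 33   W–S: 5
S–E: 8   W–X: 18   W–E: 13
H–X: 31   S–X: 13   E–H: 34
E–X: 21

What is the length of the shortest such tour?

W - S - E - H - X - W: 5+8+34+31+18 = 96
W - S - E - X - H - W: 5+8+21+31+33 = 98
W - S - H - E - X - W: 5+28+34+21+18 = 106
W - S - H - X - E - W: 5+28+31+21+13 = 98
W - S - X - E - H - W: 5+13+21+34+33 = 106
W - S - X - H - E - W: 5+13+31+34+13 = 96
W - E - S - H - X - W: 13+8+28+31+18 = 98
W - E - S - X - H - W: 13+8+13+31+33 = 98
W - E - H - S - X - W: 13+34+28+13+18 = 106
W - E - X - S - H - W: 13+21+13+28+33 = 108
W - H - S - E - X - W: 33+28+8+21+18 = 108
W - H - E - S - X - W: 33+34+8+13+18 = 106
The minimum is 96.
One optimal route: W → S → E → H → X → W (or its reverse).

96 blocks — the shortest possible round trip.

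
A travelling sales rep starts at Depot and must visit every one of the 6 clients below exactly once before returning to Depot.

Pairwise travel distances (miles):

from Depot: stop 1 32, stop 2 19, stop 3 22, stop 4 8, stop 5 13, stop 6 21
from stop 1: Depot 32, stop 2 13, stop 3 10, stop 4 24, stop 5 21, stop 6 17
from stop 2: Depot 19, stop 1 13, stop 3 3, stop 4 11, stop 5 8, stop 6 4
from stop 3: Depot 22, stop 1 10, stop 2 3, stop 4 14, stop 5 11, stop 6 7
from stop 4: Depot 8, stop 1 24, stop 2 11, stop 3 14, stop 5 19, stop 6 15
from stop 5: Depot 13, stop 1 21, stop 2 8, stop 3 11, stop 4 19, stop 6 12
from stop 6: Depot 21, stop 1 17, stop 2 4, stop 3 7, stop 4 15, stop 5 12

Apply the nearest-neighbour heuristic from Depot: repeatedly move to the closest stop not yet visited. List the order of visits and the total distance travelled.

Depot → [stop 4:8 / stop 5:13 / stop 2:19 / stop 6:21 / stop 3:22 / stop 1:32] → stop 4 (8)
stop 4 → [stop 2:11 / stop 3:14 / stop 6:15 / stop 5:19 / stop 1:24] → stop 2 (11)
stop 2 → [stop 3:3 / stop 6:4 / stop 5:8 / stop 1:13] → stop 3 (3)
stop 3 → [stop 6:7 / stop 1:10 / stop 5:11] → stop 6 (7)
stop 6 → [stop 5:12 / stop 1:17] → stop 5 (12)
stop 5 → [stop 1:21] → stop 1 (21)
Return stop 1→Depot: 32.
Total = 8 + 11 + 3 + 7 + 12 + 21 + 32 = 94.

Total distance 94 miles via the nearest-neighbour route Depot → stop 4 → stop 2 → stop 3 → stop 6 → stop 5 → stop 1 → Depot.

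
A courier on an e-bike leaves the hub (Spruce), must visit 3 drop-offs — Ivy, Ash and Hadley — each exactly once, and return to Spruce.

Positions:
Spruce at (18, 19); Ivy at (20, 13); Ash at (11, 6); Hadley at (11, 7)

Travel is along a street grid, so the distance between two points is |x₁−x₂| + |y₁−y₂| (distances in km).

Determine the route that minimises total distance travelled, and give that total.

Spruce - Ivy - Ash - Hadley - Spruce: 8+16+1+19 = 44
Spruce - Ivy - Hadley - Ash - Spruce: 8+15+1+20 = 44
Spruce - Ash - Ivy - Hadley - Spruce: 20+16+15+19 = 70
The minimum is 44.
One optimal route: Spruce → Ivy → Ash → Hadley → Spruce (or its reverse).

44 km — the shortest possible round trip.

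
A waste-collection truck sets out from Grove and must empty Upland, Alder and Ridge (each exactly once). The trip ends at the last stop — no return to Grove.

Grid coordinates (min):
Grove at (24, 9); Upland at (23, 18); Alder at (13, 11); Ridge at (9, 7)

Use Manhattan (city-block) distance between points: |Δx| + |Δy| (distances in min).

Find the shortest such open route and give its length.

There are 3! = 6 possible orderings.
Grove→Upland→Alder→Ridge: 10+17+8 = 35
Grove→Upland→Ridge→Alder: 10+25+8 = 43
Grove→Alder→Upland→Ridge: 13+17+25 = 55
Grove→Alder→Ridge→Upland: 13+8+25 = 46
Grove→Ridge→Upland→Alder: 17+25+17 = 59
Grove→Ridge→Alder→Upland: 17+8+17 = 42
The minimum is 35.
One shortest path: Grove → Upland → Alder → Ridge.

Shortest open route: 35 min.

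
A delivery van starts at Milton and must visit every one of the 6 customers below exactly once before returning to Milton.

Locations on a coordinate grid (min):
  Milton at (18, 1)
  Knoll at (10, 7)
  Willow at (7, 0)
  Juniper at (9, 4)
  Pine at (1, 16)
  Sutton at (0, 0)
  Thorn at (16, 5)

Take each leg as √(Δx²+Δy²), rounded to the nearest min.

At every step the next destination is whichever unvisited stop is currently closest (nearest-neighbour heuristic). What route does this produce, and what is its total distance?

Total distance 63 min via the nearest-neighbour route Milton → Thorn → Knoll → Juniper → Willow → Sutton → Pine → Milton.

At Milton the remaining stops are Thorn 4, Juniper 9, Knoll 10, Willow 11, Sutton 18, Pine 23; go to Thorn.
At Thorn the remaining stops are Knoll 6, Juniper 7, Willow 10, Sutton 17, Pine 19; go to Knoll.
At Knoll the remaining stops are Juniper 3, Willow 8, Sutton 12, Pine 13; go to Juniper.
At Juniper the remaining stops are Willow 4, Sutton 10, Pine 14; go to Willow.
At Willow the remaining stops are Sutton 7, Pine 17; go to Sutton.
At Sutton the remaining stops are Pine 16; go to Pine.
Return Pine→Milton: 23.
Total = 4 + 6 + 3 + 4 + 7 + 16 + 23 = 63.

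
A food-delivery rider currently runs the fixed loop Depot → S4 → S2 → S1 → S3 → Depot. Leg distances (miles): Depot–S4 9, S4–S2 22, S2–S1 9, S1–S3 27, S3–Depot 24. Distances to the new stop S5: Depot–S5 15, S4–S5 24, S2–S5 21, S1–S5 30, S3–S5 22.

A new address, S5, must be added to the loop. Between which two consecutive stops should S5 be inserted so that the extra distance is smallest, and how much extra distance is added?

Adding 13 miles by placing S5 on the S3–Depot leg.

Insertion cost between consecutive stops i–j is d(i,S5) + d(S5,j) − d(i,j):
  between Depot and S4: 15 + 24 − 9 = 30
  between S4 and S2: 24 + 21 − 22 = 23
  between S2 and S1: 21 + 30 − 9 = 42
  between S1 and S3: 30 + 22 − 27 = 25
  between S3 and Depot: 22 + 15 − 24 = 13
Cheapest insertion is between S3 and Depot, adding 13.
New total = 91 + 13 = 104.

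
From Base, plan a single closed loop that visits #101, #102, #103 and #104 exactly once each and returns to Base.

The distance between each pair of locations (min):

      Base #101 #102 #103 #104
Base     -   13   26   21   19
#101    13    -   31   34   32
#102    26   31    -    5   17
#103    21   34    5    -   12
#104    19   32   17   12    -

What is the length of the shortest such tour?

There are 12 distinct closed tours to check (reversals are equivalent).
Base-#101-#102-#103-#104-Base: 13+31+5+12+19 = 80
Base-#101-#102-#104-#103-Base: 13+31+17+12+21 = 94
Base-#101-#103-#102-#104-Base: 13+34+5+17+19 = 88
Base-#101-#103-#104-#102-Base: 13+34+12+17+26 = 102
Base-#101-#104-#102-#103-Base: 13+32+17+5+21 = 88
Base-#101-#104-#103-#102-Base: 13+32+12+5+26 = 88
Base-#102-#101-#103-#104-Base: 26+31+34+12+19 = 122
Base-#102-#101-#104-#103-Base: 26+31+32+12+21 = 122
Base-#102-#103-#101-#104-Base: 26+5+34+32+19 = 116
Base-#102-#104-#101-#103-Base: 26+17+32+34+21 = 130
Base-#103-#101-#102-#104-Base: 21+34+31+17+19 = 122
Base-#103-#102-#101-#104-Base: 21+5+31+32+19 = 108
The minimum is 80.
One optimal route: Base → #101 → #102 → #103 → #104 → Base (or its reverse).

Minimum total distance: 80 min.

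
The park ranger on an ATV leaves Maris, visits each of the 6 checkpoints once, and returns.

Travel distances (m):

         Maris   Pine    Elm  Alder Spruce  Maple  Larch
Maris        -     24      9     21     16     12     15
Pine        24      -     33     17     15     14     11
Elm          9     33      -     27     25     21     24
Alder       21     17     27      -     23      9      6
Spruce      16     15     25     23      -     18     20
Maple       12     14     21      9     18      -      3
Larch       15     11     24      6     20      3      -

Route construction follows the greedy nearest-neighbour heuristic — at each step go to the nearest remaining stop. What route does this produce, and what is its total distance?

87 m along Maris → Elm → Maple → Larch → Alder → Pine → Spruce → Maris.

At Maris the remaining stops are Elm 9, Maple 12, Larch 15, Spruce 16, Alder 21, Pine 24; go to Elm.
At Elm the remaining stops are Maple 21, Larch 24, Spruce 25, Alder 27, Pine 33; go to Maple.
At Maple the remaining stops are Larch 3, Alder 9, Pine 14, Spruce 18; go to Larch.
At Larch the remaining stops are Alder 6, Pine 11, Spruce 20; go to Alder.
At Alder the remaining stops are Pine 17, Spruce 23; go to Pine.
At Pine the remaining stops are Spruce 15; go to Spruce.
Return Spruce→Maris: 16.
Total = 9 + 21 + 3 + 6 + 17 + 15 + 16 = 87.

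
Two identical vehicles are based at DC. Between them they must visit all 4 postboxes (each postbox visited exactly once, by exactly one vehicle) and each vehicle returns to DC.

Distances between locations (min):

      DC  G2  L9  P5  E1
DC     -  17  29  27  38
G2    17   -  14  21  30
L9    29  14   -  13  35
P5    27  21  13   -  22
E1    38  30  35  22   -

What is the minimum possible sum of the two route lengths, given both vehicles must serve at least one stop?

Minimum combined distance: 136 min.

Try each way of splitting the stops between the two vehicles (each non-empty) and, for each split, find the best tour for each vehicle:
  {G2} + {L9, P5, E1}: 34 + 102 = 136
  {L9} + {G2, P5, E1}: 58 + 96 = 154
  {G2, L9} + {P5, E1}: 60 + 87 = 147
  {P5} + {G2, L9, E1}: 54 + 104 = 158
  {G2, P5} + {L9, E1}: 65 + 102 = 167
  {L9, P5} + {G2, E1}: 69 + 85 = 154
  … (7 splits in total)
Best: vehicle 1 DC → G2 → DC = 34; vehicle 2 DC → L9 → P5 → E1 → DC = 102; combined 136.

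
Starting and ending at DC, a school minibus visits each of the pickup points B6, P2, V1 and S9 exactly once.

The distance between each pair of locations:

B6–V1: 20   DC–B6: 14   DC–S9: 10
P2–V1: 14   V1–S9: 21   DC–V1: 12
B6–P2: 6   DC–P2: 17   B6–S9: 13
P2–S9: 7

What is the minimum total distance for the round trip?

DC - B6 - P2 - V1 - S9 - DC: 14+6+14+21+10 = 65
DC - B6 - P2 - S9 - V1 - DC: 14+6+7+21+12 = 60
DC - B6 - V1 - P2 - S9 - DC: 14+20+14+7+10 = 65
DC - B6 - V1 - S9 - P2 - DC: 14+20+21+7+17 = 79
DC - B6 - S9 - P2 - V1 - DC: 14+13+7+14+12 = 60
DC - B6 - S9 - V1 - P2 - DC: 14+13+21+14+17 = 79
DC - P2 - B6 - V1 - S9 - DC: 17+6+20+21+10 = 74
DC - P2 - B6 - S9 - V1 - DC: 17+6+13+21+12 = 69
DC - P2 - V1 - B6 - S9 - DC: 17+14+20+13+10 = 74
DC - P2 - S9 - B6 - V1 - DC: 17+7+13+20+12 = 69
DC - V1 - B6 - P2 - S9 - DC: 12+20+6+7+10 = 55
DC - V1 - P2 - B6 - S9 - DC: 12+14+6+13+10 = 55
The minimum is 55.
One optimal route: DC → V1 → B6 → P2 → S9 → DC (or its reverse).

Minimum total distance: 55.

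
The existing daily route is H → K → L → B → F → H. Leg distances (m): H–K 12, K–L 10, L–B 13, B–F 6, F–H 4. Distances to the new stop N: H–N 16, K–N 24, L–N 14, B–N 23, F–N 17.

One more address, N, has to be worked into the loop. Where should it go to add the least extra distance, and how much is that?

Minimum extra distance: 24 m, inserting N between L and B.

Insertion cost between consecutive stops i–j is d(i,N) + d(N,j) − d(i,j):
  between H and K: 16 + 24 − 12 = 28
  between K and L: 24 + 14 − 10 = 28
  between L and B: 14 + 23 − 13 = 24
  between B and F: 23 + 17 − 6 = 34
  between F and H: 17 + 16 − 4 = 29
Cheapest insertion is between L and B, adding 24.
New total = 45 + 24 = 69.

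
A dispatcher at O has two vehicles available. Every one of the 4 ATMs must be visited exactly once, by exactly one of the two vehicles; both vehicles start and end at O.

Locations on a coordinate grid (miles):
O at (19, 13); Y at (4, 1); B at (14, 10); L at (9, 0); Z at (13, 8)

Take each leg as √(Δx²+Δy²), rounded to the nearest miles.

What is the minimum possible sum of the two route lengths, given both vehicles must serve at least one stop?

There are 2^3 − 1 = 7 ways to divide the 4 stops into two non-empty groups. For each, the best each vehicle can do is its own shortest tour through its group:
  {Y} + {B, L, Z}: 38 + 33 = 71
  {B} + {Y, L, Z}: 12 + 40 = 52
  {Y, B} + {L, Z}: 38 + 33 = 71
  {L} + {Y, B, Z}: 32 + 38 = 70
  {Y, L} + {B, Z}: 40 + 16 = 56
  {B, L} + {Y, Z}: 33 + 38 = 71
  … (7 splits in total)
Best: vehicle 1 O → B → O = 12; vehicle 2 O → L → Y → Z → O = 40; combined 52.

52 miles — the smallest possible combined total.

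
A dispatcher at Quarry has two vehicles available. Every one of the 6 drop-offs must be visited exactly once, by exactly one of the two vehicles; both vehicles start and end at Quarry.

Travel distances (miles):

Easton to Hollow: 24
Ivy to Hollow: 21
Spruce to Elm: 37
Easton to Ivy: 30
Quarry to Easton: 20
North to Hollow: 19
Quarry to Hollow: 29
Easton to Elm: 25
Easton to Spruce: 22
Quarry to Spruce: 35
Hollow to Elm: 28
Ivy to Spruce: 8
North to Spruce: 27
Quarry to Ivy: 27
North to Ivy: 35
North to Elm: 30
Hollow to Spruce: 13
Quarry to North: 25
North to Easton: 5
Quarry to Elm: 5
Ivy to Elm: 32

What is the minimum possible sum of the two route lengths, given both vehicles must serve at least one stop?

There are 2^5 − 1 = 31 ways to divide the 6 stops into two non-empty groups. For each, the best each vehicle can do is its own shortest tour through its group:
  {North} + {Easton, Ivy, Hollow, Spruce, Elm}: 50 + 102 = 152
  {Easton} + {North, Ivy, Hollow, Spruce, Elm}: 40 + 102 = 142
  {North, Easton} + {Ivy, Hollow, Spruce, Elm}: 50 + 81 = 131
  {Ivy} + {North, Easton, Hollow, Spruce, Elm}: 54 + 98 = 152
  {North, Ivy} + {Easton, Hollow, Spruce, Elm}: 87 + 88 = 175
  {Easton, Ivy} + {North, Hollow, Spruce, Elm}: 77 + 98 = 175
  … (31 splits in total)
  {North, Easton, Ivy, Hollow, Spruce} + {Elm}: 92 + 10 = 102  ← best
Best: vehicle 1 Quarry → Easton → North → Hollow → Spruce → Ivy → Quarry = 92; vehicle 2 Quarry → Elm → Quarry = 10; combined 102.

Minimum combined distance: 102 miles.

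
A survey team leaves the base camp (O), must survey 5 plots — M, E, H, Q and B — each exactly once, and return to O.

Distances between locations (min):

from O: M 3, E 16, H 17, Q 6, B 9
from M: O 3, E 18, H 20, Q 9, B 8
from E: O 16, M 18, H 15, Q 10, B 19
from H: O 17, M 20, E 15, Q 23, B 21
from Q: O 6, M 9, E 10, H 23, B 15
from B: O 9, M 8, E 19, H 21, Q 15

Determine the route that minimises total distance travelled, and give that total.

There are 60 distinct closed tours to check (reversals are equivalent).
O→M→E→H→Q→B→O: 3+18+15+23+15+9 = 83
O→M→E→H→B→Q→O: 3+18+15+21+15+6 = 78
O→M→E→Q→H→B→O: 3+18+10+23+21+9 = 84
O→M→E→Q→B→H→O: 3+18+10+15+21+17 = 84
O→M→E→B→H→Q→O: 3+18+19+21+23+6 = 90
O→M→E→B→Q→H→O: 3+18+19+15+23+17 = 95
O→M→H→E→Q→B→O: 3+20+15+10+15+9 = 72
O→M→H→E→B→Q→O: 3+20+15+19+15+6 = 78
O→M→H→Q→E→B→O: 3+20+23+10+19+9 = 84
O→M→H→Q→B→E→O: 3+20+23+15+19+16 = 96
O→M→H→B→E→Q→O: 3+20+21+19+10+6 = 79
O→M→H→B→Q→E→O: 3+20+21+15+10+16 = 85
O→M→Q→E→H→B→O: 3+9+10+15+21+9 = 67
O→M→Q→E→B→H→O: 3+9+10+19+21+17 = 79
… (46 more)
O→M→B→H→E→Q→O: 3+8+21+15+10+6 = 63  ← best
The minimum is 63.
One optimal route: O → M → B → H → E → Q → O (or its reverse).

63 min — the shortest possible round trip.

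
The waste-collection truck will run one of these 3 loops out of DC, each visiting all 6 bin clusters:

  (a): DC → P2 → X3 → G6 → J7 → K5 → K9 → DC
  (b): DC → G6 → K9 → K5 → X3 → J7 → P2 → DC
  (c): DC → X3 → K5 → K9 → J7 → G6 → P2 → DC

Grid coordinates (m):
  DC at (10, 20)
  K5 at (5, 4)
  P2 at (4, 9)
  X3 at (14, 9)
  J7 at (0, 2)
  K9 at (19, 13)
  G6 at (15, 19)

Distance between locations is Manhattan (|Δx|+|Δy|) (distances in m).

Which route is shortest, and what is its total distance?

102 m — (b) is the shortest.

(a): 17 + 10 + 11 + 32 + 7 + 23 + 16 = 116
(b): 6 + 10 + 23 + 14 + 21 + 11 + 17 = 102
(c): 15 + 14 + 23 + 30 + 32 + 21 + 17 = 152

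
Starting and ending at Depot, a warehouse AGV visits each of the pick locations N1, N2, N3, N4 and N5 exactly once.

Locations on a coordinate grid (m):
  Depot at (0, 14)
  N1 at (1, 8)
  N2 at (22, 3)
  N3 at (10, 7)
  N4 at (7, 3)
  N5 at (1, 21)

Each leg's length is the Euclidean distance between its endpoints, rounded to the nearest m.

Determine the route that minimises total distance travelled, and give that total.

66 m — the shortest possible round trip.

With 5 stops there are 5!/2 = 60 distinct round trips (a route and its reverse cost the same).
Depot → N1 → N2 → N3 → N4 → N5 → Depot: 6+22+13+5+19+7 = 72
Depot → N1 → N2 → N3 → N5 → N4 → Depot: 6+22+13+17+19+13 = 90
Depot → N1 → N2 → N4 → N3 → N5 → Depot: 6+22+15+5+17+7 = 72
Depot → N1 → N2 → N4 → N5 → N3 → Depot: 6+22+15+19+17+12 = 91
Depot → N1 → N2 → N5 → N3 → N4 → Depot: 6+22+28+17+5+13 = 91
Depot → N1 → N2 → N5 → N4 → N3 → Depot: 6+22+28+19+5+12 = 92
Depot → N1 → N3 → N2 → N4 → N5 → Depot: 6+9+13+15+19+7 = 69
Depot → N1 → N3 → N2 → N5 → N4 → Depot: 6+9+13+28+19+13 = 88
Depot → N1 → N3 → N4 → N2 → N5 → Depot: 6+9+5+15+28+7 = 70
Depot → N1 → N3 → N4 → N5 → N2 → Depot: 6+9+5+19+28+25 = 92
Depot → N1 → N3 → N5 → N2 → N4 → Depot: 6+9+17+28+15+13 = 88
Depot → N1 → N3 → N5 → N4 → N2 → Depot: 6+9+17+19+15+25 = 91
Depot → N1 → N4 → N2 → N3 → N5 → Depot: 6+8+15+13+17+7 = 66
Depot → N1 → N4 → N2 → N5 → N3 → Depot: 6+8+15+28+17+12 = 86
… (46 more)
The minimum is 66.
One optimal route: Depot → N1 → N4 → N2 → N3 → N5 → Depot (or its reverse).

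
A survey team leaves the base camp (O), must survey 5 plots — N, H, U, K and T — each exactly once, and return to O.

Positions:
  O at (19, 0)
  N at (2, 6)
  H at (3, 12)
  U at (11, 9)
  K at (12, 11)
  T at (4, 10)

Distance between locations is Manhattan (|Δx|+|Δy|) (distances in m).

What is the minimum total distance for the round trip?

O → N → H → U → K → T → O: 23+7+11+3+9+25 = 78
O → N → H → U → T → K → O: 23+7+11+8+9+18 = 76
O → N → H → K → U → T → O: 23+7+10+3+8+25 = 76
O → N → H → K → T → U → O: 23+7+10+9+8+17 = 74
O → N → H → T → U → K → O: 23+7+3+8+3+18 = 62
O → N → H → T → K → U → O: 23+7+3+9+3+17 = 62
O → N → U → H → K → T → O: 23+12+11+10+9+25 = 90
O → N → U → H → T → K → O: 23+12+11+3+9+18 = 76
O → N → U → K → H → T → O: 23+12+3+10+3+25 = 76
O → N → U → K → T → H → O: 23+12+3+9+3+28 = 78
O → N → U → T → H → K → O: 23+12+8+3+10+18 = 74
O → N → U → T → K → H → O: 23+12+8+9+10+28 = 90
O → N → K → H → U → T → O: 23+15+10+11+8+25 = 92
O → N → K → H → T → U → O: 23+15+10+3+8+17 = 76
… (46 more)
The minimum is 62.
One optimal route: O → N → H → T → U → K → O (or its reverse).

Shortest round trip = 62 m.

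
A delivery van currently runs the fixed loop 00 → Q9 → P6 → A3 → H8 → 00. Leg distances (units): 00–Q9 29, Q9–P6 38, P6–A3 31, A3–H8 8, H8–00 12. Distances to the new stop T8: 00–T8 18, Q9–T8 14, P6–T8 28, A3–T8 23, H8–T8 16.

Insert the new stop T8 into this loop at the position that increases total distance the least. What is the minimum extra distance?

Adding 3 by placing T8 on the 00–Q9 leg.

Insertion cost between consecutive stops i–j is d(i,T8) + d(T8,j) − d(i,j):
  between 00 and Q9: 18 + 14 − 29 = 3
  between Q9 and P6: 14 + 28 − 38 = 4
  between P6 and A3: 28 + 23 − 31 = 20
  between A3 and H8: 23 + 16 − 8 = 31
  between H8 and 00: 16 + 18 − 12 = 22
Cheapest insertion is between 00 and Q9, adding 3.
New total = 118 + 3 = 121.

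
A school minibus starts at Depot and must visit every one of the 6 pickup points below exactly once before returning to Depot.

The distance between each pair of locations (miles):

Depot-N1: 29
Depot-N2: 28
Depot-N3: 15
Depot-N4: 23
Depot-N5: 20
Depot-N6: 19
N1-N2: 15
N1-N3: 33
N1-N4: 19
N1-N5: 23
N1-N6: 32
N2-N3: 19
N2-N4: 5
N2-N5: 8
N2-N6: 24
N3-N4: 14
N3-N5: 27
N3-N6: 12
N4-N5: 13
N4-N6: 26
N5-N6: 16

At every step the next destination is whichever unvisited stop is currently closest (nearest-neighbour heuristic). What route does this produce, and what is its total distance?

From Depot: distances to unvisited — N3=15, N6=19, N5=20, N4=23, N2=28, N1=29. Nearest is N3 (15).
From N3: distances to unvisited — N6=12, N4=14, N2=19, N5=27, N1=33. Nearest is N6 (12).
From N6: distances to unvisited — N5=16, N2=24, N4=26, N1=32. Nearest is N5 (16).
From N5: distances to unvisited — N2=8, N4=13, N1=23. Nearest is N2 (8).
From N2: distances to unvisited — N4=5, N1=15. Nearest is N4 (5).
From N4: distances to unvisited — N1=19. Nearest is N1 (19).
Return N1→Depot: 29.
Total = 15 + 12 + 16 + 8 + 5 + 19 + 29 = 104.

104 miles along Depot → N3 → N6 → N5 → N2 → N4 → N1 → Depot.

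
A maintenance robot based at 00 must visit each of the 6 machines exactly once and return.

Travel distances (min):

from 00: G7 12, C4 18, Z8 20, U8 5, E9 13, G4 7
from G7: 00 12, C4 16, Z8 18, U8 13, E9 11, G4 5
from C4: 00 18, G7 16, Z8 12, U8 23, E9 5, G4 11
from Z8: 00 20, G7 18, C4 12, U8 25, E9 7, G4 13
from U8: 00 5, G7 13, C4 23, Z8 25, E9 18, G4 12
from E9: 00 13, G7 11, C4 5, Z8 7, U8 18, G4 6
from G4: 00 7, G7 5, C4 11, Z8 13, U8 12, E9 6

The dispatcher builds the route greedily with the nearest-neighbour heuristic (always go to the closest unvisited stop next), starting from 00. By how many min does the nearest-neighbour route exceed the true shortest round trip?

From 00: U8=5, G4=7, G7=12, E9=13, C4=18, Z8=20 → choose U8 (5).
From U8: G4=12, G7=13, E9=18, C4=23, Z8=25 → choose G4 (12).
From G4: G7=5, E9=6, C4=11, Z8=13 → choose G7 (5).
From G7: E9=11, C4=16, Z8=18 → choose E9 (11).
From E9: C4=5, Z8=7 → choose C4 (5).
From C4: Z8=12 → choose Z8 (12).
NN route 00 → U8 → G4 → G7 → E9 → C4 → Z8 → 00 costs 70.
Optimal: 00 → C4 → Z8 → E9 → G4 → G7 → U8 → 00 costs 66 (by enumerating all 360 distinct tours).
Excess = 70 − 66 = 4.

The nearest-neighbour route is 4 min longer than optimal.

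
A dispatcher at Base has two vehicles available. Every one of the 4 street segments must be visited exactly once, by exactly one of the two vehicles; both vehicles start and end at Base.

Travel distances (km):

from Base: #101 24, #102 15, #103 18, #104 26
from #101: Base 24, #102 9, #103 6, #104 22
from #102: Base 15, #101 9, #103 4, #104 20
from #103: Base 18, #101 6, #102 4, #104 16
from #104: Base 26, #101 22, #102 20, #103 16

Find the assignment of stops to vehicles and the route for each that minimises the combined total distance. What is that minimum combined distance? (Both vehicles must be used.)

100 km — the smallest possible combined total.

There are 2^3 − 1 = 7 ways to divide the 4 stops into two non-empty groups. For each, the best each vehicle can do is its own shortest tour through its group:
  {#101} + {#102, #103, #104}: 48 + 61 = 109
  {#102} + {#101, #103, #104}: 30 + 72 = 102
  {#101, #102} + {#103, #104}: 48 + 60 = 108
  {#103} + {#101, #102, #104}: 36 + 72 = 108
  {#101, #103} + {#102, #104}: 48 + 61 = 109
  {#102, #103} + {#101, #104}: 37 + 72 = 109
  … (7 splits in total)
  {#101, #102, #103} + {#104}: 48 + 52 = 100  ← best
Best: vehicle 1 Base → #102 → #101 → #103 → Base = 48; vehicle 2 Base → #104 → Base = 52; combined 100.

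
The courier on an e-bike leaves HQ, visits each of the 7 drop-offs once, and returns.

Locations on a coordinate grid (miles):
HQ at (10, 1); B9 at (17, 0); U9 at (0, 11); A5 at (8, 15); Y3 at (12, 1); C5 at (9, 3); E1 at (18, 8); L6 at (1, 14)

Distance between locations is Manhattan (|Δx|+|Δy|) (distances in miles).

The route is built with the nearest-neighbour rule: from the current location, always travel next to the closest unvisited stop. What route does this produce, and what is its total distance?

At HQ the remaining stops are Y3 2, C5 3, B9 8, E1 15, A5 16, U9 20, L6 22; go to Y3.
At Y3 the remaining stops are C5 5, B9 6, E1 13, A5 18, U9 22, L6 24; go to C5.
At C5 the remaining stops are B9 11, A5 13, E1 14, U9 17, L6 19; go to B9.
At B9 the remaining stops are E1 9, A5 24, U9 28, L6 30; go to E1.
At E1 the remaining stops are A5 17, U9 21, L6 23; go to A5.
At A5 the remaining stops are L6 8, U9 12; go to L6.
At L6 the remaining stops are U9 4; go to U9.
Return U9→HQ: 20.
Total = 2 + 5 + 11 + 9 + 17 + 8 + 4 + 20 = 76.

76 miles along HQ → Y3 → C5 → B9 → E1 → A5 → L6 → U9 → HQ.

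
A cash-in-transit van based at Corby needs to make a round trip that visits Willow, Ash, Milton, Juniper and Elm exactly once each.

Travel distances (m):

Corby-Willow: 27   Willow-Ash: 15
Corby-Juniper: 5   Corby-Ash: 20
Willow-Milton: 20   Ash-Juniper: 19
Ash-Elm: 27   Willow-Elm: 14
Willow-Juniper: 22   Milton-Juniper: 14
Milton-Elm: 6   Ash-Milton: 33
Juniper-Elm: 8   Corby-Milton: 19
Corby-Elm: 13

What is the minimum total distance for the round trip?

There are 60 distinct closed tours to check (reversals are equivalent).
Corby-Willow-Ash-Milton-Juniper-Elm-Corby: 27+15+33+14+8+13 = 110
Corby-Willow-Ash-Milton-Elm-Juniper-Corby: 27+15+33+6+8+5 = 94
Corby-Willow-Ash-Juniper-Milton-Elm-Corby: 27+15+19+14+6+13 = 94
Corby-Willow-Ash-Juniper-Elm-Milton-Corby: 27+15+19+8+6+19 = 94
Corby-Willow-Ash-Elm-Milton-Juniper-Corby: 27+15+27+6+14+5 = 94
Corby-Willow-Ash-Elm-Juniper-Milton-Corby: 27+15+27+8+14+19 = 110
Corby-Willow-Milton-Ash-Juniper-Elm-Corby: 27+20+33+19+8+13 = 120
Corby-Willow-Milton-Ash-Elm-Juniper-Corby: 27+20+33+27+8+5 = 120
Corby-Willow-Milton-Juniper-Ash-Elm-Corby: 27+20+14+19+27+13 = 120
Corby-Willow-Milton-Juniper-Elm-Ash-Corby: 27+20+14+8+27+20 = 116
Corby-Willow-Milton-Elm-Ash-Juniper-Corby: 27+20+6+27+19+5 = 104
Corby-Willow-Milton-Elm-Juniper-Ash-Corby: 27+20+6+8+19+20 = 100
Corby-Willow-Juniper-Ash-Milton-Elm-Corby: 27+22+19+33+6+13 = 120
Corby-Willow-Juniper-Ash-Elm-Milton-Corby: 27+22+19+27+6+19 = 120
… (46 more)
Corby-Ash-Willow-Milton-Elm-Juniper-Corby: 20+15+20+6+8+5 = 74  ← best
The minimum is 74.
One optimal route: Corby → Ash → Willow → Milton → Elm → Juniper → Corby (or its reverse).

Shortest round trip = 74 m.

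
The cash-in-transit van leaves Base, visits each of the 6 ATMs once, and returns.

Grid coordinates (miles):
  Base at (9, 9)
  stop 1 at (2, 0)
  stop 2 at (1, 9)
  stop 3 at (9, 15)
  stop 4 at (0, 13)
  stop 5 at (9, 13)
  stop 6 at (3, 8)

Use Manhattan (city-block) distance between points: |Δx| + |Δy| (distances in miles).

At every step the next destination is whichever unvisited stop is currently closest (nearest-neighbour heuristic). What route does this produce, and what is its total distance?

Base → [stop 5:4 / stop 3:6 / stop 6:7 / stop 2:8 / stop 4:13 / stop 1:16] → stop 5 (4)
stop 5 → [stop 3:2 / stop 4:9 / stop 6:11 / stop 2:12 / stop 1:20] → stop 3 (2)
stop 3 → [stop 4:11 / stop 6:13 / stop 2:14 / stop 1:22] → stop 4 (11)
stop 4 → [stop 2:5 / stop 6:8 / stop 1:15] → stop 2 (5)
stop 2 → [stop 6:3 / stop 1:10] → stop 6 (3)
stop 6 → [stop 1:9] → stop 1 (9)
Return stop 1→Base: 16.
Total = 4 + 2 + 11 + 5 + 3 + 9 + 16 = 50.

50 miles along Base → stop 5 → stop 3 → stop 4 → stop 2 → stop 6 → stop 1 → Base.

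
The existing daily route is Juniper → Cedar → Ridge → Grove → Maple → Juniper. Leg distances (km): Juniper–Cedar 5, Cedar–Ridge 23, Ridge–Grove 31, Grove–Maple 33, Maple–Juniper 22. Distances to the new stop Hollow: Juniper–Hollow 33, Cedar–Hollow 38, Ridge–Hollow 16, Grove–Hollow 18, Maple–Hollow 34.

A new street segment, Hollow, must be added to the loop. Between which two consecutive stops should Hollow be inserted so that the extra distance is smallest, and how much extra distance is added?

+3 km — insert Hollow between Ridge and Grove.

Insertion cost between consecutive stops i–j is d(i,Hollow) + d(Hollow,j) − d(i,j):
  between Juniper and Cedar: 33 + 38 − 5 = 66
  between Cedar and Ridge: 38 + 16 − 23 = 31
  between Ridge and Grove: 16 + 18 − 31 = 3
  between Grove and Maple: 18 + 34 − 33 = 19
  between Maple and Juniper: 34 + 33 − 22 = 45
Cheapest insertion is between Ridge and Grove, adding 3.
New total = 114 + 3 = 117.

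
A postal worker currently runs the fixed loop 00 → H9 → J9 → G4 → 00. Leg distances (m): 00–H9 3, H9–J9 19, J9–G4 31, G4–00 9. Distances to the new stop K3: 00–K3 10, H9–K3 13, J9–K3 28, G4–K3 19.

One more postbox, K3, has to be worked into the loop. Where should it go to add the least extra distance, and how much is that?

Insertion cost between consecutive stops i–j is d(i,K3) + d(K3,j) − d(i,j):
  between 00 and H9: 10 + 13 − 3 = 20
  between H9 and J9: 13 + 28 − 19 = 22
  between J9 and G4: 28 + 19 − 31 = 16
  between G4 and 00: 19 + 10 − 9 = 20
Cheapest insertion is between J9 and G4, adding 16.
New total = 62 + 16 = 78.

Adding 16 m by placing K3 on the J9–G4 leg.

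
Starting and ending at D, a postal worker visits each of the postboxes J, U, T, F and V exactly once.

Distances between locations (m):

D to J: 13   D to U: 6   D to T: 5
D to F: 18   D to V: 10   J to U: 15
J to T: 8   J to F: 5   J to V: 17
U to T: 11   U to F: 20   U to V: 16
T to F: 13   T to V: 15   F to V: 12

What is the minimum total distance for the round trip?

Shortest round trip = 52 m.

There are 60 distinct closed tours to check (reversals are equivalent).
D→J→U→T→F→V→D: 13+15+11+13+12+10 = 74
D→J→U→T→V→F→D: 13+15+11+15+12+18 = 84
D→J→U→F→T→V→D: 13+15+20+13+15+10 = 86
D→J→U→F→V→T→D: 13+15+20+12+15+5 = 80
D→J→U→V→T→F→D: 13+15+16+15+13+18 = 90
D→J→U→V→F→T→D: 13+15+16+12+13+5 = 74
D→J→T→U→F→V→D: 13+8+11+20+12+10 = 74
D→J→T→U→V→F→D: 13+8+11+16+12+18 = 78
D→J→T→F→U→V→D: 13+8+13+20+16+10 = 80
D→J→T→F→V→U→D: 13+8+13+12+16+6 = 68
D→J→T→V→U→F→D: 13+8+15+16+20+18 = 90
D→J→T→V→F→U→D: 13+8+15+12+20+6 = 74
D→J→F→U→T→V→D: 13+5+20+11+15+10 = 74
D→J→F→U→V→T→D: 13+5+20+16+15+5 = 74
… (46 more)
D→U→T→J→F→V→D: 6+11+8+5+12+10 = 52  ← best
The minimum is 52.
One optimal route: D → U → T → J → F → V → D (or its reverse).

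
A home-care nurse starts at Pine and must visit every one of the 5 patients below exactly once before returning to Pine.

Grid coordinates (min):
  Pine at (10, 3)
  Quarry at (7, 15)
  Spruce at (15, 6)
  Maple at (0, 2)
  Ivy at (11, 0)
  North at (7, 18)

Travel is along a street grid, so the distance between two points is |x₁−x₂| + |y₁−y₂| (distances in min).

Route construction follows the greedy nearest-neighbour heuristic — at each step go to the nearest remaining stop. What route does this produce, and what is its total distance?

Pine → [Ivy:4 / Spruce:8 / Maple:11 / Quarry:15 / North:18] → Ivy (4)
Ivy → [Spruce:10 / Maple:13 / Quarry:19 / North:22] → Spruce (10)
Spruce → [Quarry:17 / Maple:19 / North:20] → Quarry (17)
Quarry → [North:3 / Maple:20] → North (3)
North → [Maple:23] → Maple (23)
Return Maple→Pine: 11.
Total = 4 + 10 + 17 + 3 + 23 + 11 = 68.

Nearest-neighbour total = 68 min; route Pine → Ivy → Spruce → Quarry → North → Maple → Pine.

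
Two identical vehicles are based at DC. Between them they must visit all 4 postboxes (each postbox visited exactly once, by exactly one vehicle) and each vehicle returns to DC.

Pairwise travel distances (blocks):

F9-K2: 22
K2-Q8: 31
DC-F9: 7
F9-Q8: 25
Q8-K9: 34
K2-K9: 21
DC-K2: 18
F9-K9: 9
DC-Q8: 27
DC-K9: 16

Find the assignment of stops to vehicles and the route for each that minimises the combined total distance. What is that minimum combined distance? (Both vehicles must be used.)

108 blocks — the smallest possible combined total.

Check every non-empty split of the stops between the two vehicles; for each half take its own optimal tour:
  {F9} + {K2, Q8, K9}: 14 + 95 = 109
  {K2} + {F9, Q8, K9}: 36 + 77 = 113
  {F9, K2} + {Q8, K9}: 47 + 77 = 124
  {Q8} + {F9, K2, K9}: 54 + 55 = 109
  {F9, Q8} + {K2, K9}: 59 + 55 = 114
  {K2, Q8} + {F9, K9}: 76 + 32 = 108
  … (7 splits in total)
Best: vehicle 1 DC → K2 → Q8 → DC = 76; vehicle 2 DC → F9 → K9 → DC = 32; combined 108.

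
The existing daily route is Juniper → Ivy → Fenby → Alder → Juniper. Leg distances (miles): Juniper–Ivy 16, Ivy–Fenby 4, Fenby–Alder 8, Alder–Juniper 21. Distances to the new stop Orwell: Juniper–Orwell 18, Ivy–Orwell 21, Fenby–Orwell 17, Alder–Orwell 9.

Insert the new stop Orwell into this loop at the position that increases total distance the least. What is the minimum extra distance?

Insertion cost between consecutive stops i–j is d(i,Orwell) + d(Orwell,j) − d(i,j):
  between Juniper and Ivy: 18 + 21 − 16 = 23
  between Ivy and Fenby: 21 + 17 − 4 = 34
  between Fenby and Alder: 17 + 9 − 8 = 18
  between Alder and Juniper: 9 + 18 − 21 = 6
Cheapest insertion is between Alder and Juniper, adding 6.
New total = 49 + 6 = 55.

Minimum extra distance: 6 miles, inserting Orwell between Alder and Juniper.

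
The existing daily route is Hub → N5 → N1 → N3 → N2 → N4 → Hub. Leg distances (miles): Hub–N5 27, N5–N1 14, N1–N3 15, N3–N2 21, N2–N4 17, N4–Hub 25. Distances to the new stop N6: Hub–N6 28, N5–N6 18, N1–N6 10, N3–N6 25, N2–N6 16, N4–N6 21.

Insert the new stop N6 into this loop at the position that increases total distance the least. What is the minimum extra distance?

Minimum extra distance: 14 miles, inserting N6 between N5 and N1.

Insertion cost between consecutive stops i–j is d(i,N6) + d(N6,j) − d(i,j):
  between Hub and N5: 28 + 18 − 27 = 19
  between N5 and N1: 18 + 10 − 14 = 14
  between N1 and N3: 10 + 25 − 15 = 20
  between N3 and N2: 25 + 16 − 21 = 20
  between N2 and N4: 16 + 21 − 17 = 20
  between N4 and Hub: 21 + 28 − 25 = 24
Cheapest insertion is between N5 and N1, adding 14.
New total = 119 + 14 = 133.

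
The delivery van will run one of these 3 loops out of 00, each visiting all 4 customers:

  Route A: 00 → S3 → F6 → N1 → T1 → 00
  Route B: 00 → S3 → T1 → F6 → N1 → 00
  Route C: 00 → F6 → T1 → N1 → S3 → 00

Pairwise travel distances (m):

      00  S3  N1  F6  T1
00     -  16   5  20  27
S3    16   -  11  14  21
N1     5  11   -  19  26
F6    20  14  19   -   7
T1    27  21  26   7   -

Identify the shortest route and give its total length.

Route A: 16 + 14 + 19 + 26 + 27 = 102
Route B: 16 + 21 + 7 + 19 + 5 = 68
Route C: 20 + 7 + 26 + 11 + 16 = 80

Shortest is Route B, total 68 m.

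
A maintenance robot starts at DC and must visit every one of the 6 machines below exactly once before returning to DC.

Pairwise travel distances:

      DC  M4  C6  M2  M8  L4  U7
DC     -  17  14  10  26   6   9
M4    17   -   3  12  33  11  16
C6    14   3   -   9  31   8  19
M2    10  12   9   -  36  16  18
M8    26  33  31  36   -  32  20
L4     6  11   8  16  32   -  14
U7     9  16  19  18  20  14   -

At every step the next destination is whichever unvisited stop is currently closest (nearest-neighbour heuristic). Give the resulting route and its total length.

DC → [L4:6 / U7:9 / M2:10 / C6:14 / M4:17 / M8:26] → L4 (6)
L4 → [C6:8 / M4:11 / U7:14 / M2:16 / M8:32] → C6 (8)
C6 → [M4:3 / M2:9 / U7:19 / M8:31] → M4 (3)
M4 → [M2:12 / U7:16 / M8:33] → M2 (12)
M2 → [U7:18 / M8:36] → U7 (18)
U7 → [M8:20] → M8 (20)
Return M8→DC: 26.
Total = 6 + 8 + 3 + 12 + 18 + 20 + 26 = 93.

Total distance 93 via the nearest-neighbour route DC → L4 → C6 → M4 → M2 → U7 → M8 → DC.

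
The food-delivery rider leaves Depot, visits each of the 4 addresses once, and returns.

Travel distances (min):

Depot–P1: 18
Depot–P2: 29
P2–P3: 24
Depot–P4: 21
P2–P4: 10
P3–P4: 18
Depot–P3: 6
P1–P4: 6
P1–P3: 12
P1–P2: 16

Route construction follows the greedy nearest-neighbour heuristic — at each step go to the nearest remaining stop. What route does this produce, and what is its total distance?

Nearest-neighbour total = 63 min; route Depot → P3 → P1 → P4 → P2 → Depot.

From Depot: distances to unvisited — P3=6, P1=18, P4=21, P2=29. Nearest is P3 (6).
From P3: distances to unvisited — P1=12, P4=18, P2=24. Nearest is P1 (12).
From P1: distances to unvisited — P4=6, P2=16. Nearest is P4 (6).
From P4: distances to unvisited — P2=10. Nearest is P2 (10).
Return P2→Depot: 29.
Total = 6 + 12 + 6 + 10 + 29 = 63.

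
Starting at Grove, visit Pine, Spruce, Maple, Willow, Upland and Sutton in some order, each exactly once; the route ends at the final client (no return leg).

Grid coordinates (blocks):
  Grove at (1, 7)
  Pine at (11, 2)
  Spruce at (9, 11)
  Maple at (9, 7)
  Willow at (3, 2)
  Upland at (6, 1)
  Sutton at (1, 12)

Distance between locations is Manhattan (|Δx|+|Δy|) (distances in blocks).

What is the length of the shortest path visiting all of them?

There are 6! = 720 possible orderings.
Grove → Pine → Spruce → Maple → Willow → Upland → Sutton: 15+11+4+11+4+16 = 61
Grove → Pine → Spruce → Maple → Willow → Sutton → Upland: 15+11+4+11+12+16 = 69
Grove → Pine → Spruce → Maple → Upland → Willow → Sutton: 15+11+4+9+4+12 = 55
Grove → Pine → Spruce → Maple → Upland → Sutton → Willow: 15+11+4+9+16+12 = 67
Grove → Pine → Spruce → Maple → Sutton → Willow → Upland: 15+11+4+13+12+4 = 59
Grove → Pine → Spruce → Maple → Sutton → Upland → Willow: 15+11+4+13+16+4 = 63
Grove → Pine → Spruce → Willow → Maple → Upland → Sutton: 15+11+15+11+9+16 = 77
Grove → Pine → Spruce → Willow → Maple → Sutton → Upland: 15+11+15+11+13+16 = 81
… (712 more)
Grove → Sutton → Spruce → Maple → Pine → Upland → Willow: 5+9+4+7+6+4 = 35  ← best
The minimum is 35.
One shortest path: Grove → Sutton → Spruce → Maple → Pine → Upland → Willow.

Minimum one-way distance = 35 blocks.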